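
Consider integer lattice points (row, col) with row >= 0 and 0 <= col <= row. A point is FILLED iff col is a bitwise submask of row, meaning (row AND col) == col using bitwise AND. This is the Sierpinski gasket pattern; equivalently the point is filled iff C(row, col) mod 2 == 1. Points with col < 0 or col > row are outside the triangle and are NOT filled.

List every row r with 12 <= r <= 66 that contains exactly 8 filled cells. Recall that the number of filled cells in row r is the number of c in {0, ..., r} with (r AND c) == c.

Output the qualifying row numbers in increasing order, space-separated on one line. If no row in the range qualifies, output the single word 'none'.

Row r has 2^popcount(r) filled cells, so we need popcount(r) = log2(8) = 3.
Scan r = 12..66 and keep those with exactly 3 one-bits:
r=12=1100 popcount=2 -> skip
r=13=1101 popcount=3 -> KEEP
r=14=1110 popcount=3 -> KEEP
r=15=1111 popcount=4 -> skip
r=16=10000 popcount=1 -> skip
r=17=10001 popcount=2 -> skip
r=18=10010 popcount=2 -> skip
r=19=10011 popcount=3 -> KEEP
r=20=10100 popcount=2 -> skip
r=21=10101 popcount=3 -> KEEP
r=22=10110 popcount=3 -> KEEP
r=23=10111 popcount=4 -> skip
r=24=11000 popcount=2 -> skip
r=25=11001 popcount=3 -> KEEP
r=26=11010 popcount=3 -> KEEP
r=27=11011 popcount=4 -> skip
r=28=11100 popcount=3 -> KEEP
r=29=11101 popcount=4 -> skip
r=30=11110 popcount=4 -> skip
r=31=11111 popcount=5 -> skip
r=32=100000 popcount=1 -> skip
r=33=100001 popcount=2 -> skip
r=34=100010 popcount=2 -> skip
r=35=100011 popcount=3 -> KEEP
r=36=100100 popcount=2 -> skip
r=37=100101 popcount=3 -> KEEP
r=38=100110 popcount=3 -> KEEP
r=39=100111 popcount=4 -> skip
r=40=101000 popcount=2 -> skip
r=41=101001 popcount=3 -> KEEP
r=42=101010 popcount=3 -> KEEP
r=43=101011 popcount=4 -> skip
r=44=101100 popcount=3 -> KEEP
r=45=101101 popcount=4 -> skip
r=46=101110 popcount=4 -> skip
r=47=101111 popcount=5 -> skip
r=48=110000 popcount=2 -> skip
r=49=110001 popcount=3 -> KEEP
r=50=110010 popcount=3 -> KEEP
r=51=110011 popcount=4 -> skip
r=52=110100 popcount=3 -> KEEP
r=53=110101 popcount=4 -> skip
r=54=110110 popcount=4 -> skip
r=55=110111 popcount=5 -> skip
r=56=111000 popcount=3 -> KEEP
r=57=111001 popcount=4 -> skip
r=58=111010 popcount=4 -> skip
r=59=111011 popcount=5 -> skip
r=60=111100 popcount=4 -> skip
r=61=111101 popcount=5 -> skip
r=62=111110 popcount=5 -> skip
r=63=111111 popcount=6 -> skip
r=64=1000000 popcount=1 -> skip
r=65=1000001 popcount=2 -> skip
r=66=1000010 popcount=2 -> skip
Kept rows: 13 14 19 21 22 25 26 28 35 37 38 41 42 44 49 50 52 56

Answer: 13 14 19 21 22 25 26 28 35 37 38 41 42 44 49 50 52 56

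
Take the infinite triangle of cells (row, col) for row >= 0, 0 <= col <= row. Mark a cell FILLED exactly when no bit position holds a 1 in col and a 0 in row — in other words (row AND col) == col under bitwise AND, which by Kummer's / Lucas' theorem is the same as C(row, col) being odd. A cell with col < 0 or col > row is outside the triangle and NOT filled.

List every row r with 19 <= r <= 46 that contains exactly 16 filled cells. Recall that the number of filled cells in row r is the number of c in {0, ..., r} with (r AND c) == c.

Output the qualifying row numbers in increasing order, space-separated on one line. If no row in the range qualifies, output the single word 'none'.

Row r has 2^popcount(r) filled cells, so we need popcount(r) = log2(16) = 4.
Scan r = 19..46 and keep those with exactly 4 one-bits:
r=19=10011 popcount=3 -> skip
r=20=10100 popcount=2 -> skip
r=21=10101 popcount=3 -> skip
r=22=10110 popcount=3 -> skip
r=23=10111 popcount=4 -> KEEP
r=24=11000 popcount=2 -> skip
r=25=11001 popcount=3 -> skip
r=26=11010 popcount=3 -> skip
r=27=11011 popcount=4 -> KEEP
r=28=11100 popcount=3 -> skip
r=29=11101 popcount=4 -> KEEP
r=30=11110 popcount=4 -> KEEP
r=31=11111 popcount=5 -> skip
r=32=100000 popcount=1 -> skip
r=33=100001 popcount=2 -> skip
r=34=100010 popcount=2 -> skip
r=35=100011 popcount=3 -> skip
r=36=100100 popcount=2 -> skip
r=37=100101 popcount=3 -> skip
r=38=100110 popcount=3 -> skip
r=39=100111 popcount=4 -> KEEP
r=40=101000 popcount=2 -> skip
r=41=101001 popcount=3 -> skip
r=42=101010 popcount=3 -> skip
r=43=101011 popcount=4 -> KEEP
r=44=101100 popcount=3 -> skip
r=45=101101 popcount=4 -> KEEP
r=46=101110 popcount=4 -> KEEP
Kept rows: 23 27 29 30 39 43 45 46

Answer: 23 27 29 30 39 43 45 46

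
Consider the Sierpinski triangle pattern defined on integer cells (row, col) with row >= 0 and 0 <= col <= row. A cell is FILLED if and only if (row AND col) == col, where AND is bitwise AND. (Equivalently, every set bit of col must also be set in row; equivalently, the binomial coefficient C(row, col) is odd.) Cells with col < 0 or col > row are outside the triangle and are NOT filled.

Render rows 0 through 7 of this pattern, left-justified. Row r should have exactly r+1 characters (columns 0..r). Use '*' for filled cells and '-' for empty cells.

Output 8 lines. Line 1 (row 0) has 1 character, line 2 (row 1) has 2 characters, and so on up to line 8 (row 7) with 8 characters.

Answer: *
**
*-*
****
*---*
**--**
*-*-*-*
********

Derivation:
r0=0: *
r1=1: **
r2=10: *-*
r3=11: ****
r4=100: *---*
r5=101: **--**
r6=110: *-*-*-*
r7=111: ********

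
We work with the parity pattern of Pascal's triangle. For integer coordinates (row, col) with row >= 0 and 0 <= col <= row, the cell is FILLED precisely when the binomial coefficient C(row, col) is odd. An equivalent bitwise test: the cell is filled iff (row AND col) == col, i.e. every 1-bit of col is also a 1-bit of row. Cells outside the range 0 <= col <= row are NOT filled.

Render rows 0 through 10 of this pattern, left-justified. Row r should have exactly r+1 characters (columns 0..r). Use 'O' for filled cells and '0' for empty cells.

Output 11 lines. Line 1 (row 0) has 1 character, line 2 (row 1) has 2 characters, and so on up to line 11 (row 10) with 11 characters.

Answer: O
OO
O0O
OOOO
O000O
OO00OO
O0O0O0O
OOOOOOOO
O0000000O
OO000000OO
O0O00000O0O

Derivation:
r0=0: O
r1=1: OO
r2=10: O0O
r3=11: OOOO
r4=100: O000O
r5=101: OO00OO
r6=110: O0O0O0O
r7=111: OOOOOOOO
r8=1000: O0000000O
r9=1001: OO000000OO
r10=1010: O0O00000O0O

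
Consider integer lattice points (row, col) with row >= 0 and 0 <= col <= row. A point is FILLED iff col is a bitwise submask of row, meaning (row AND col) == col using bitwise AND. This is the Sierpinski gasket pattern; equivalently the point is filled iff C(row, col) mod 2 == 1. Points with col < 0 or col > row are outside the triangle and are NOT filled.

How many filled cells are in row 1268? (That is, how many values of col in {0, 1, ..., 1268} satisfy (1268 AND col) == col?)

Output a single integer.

Answer: 64

Derivation:
1268 in binary = 10011110100
popcount(1268) = number of 1-bits in 10011110100 = 6
A col c satisfies (1268 AND c) == c iff every set bit of c is also set in 1268; each of the 6 set bits of 1268 can independently be on or off in c.
count = 2^6 = 64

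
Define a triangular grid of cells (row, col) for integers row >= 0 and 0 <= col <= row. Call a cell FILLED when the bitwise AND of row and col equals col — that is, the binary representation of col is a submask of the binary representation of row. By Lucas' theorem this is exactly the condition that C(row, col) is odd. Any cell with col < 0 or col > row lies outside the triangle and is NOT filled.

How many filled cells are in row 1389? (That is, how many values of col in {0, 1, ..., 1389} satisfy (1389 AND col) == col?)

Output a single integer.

1389 in binary = 10101101101
popcount(1389) = number of 1-bits in 10101101101 = 7
A col c satisfies (1389 AND c) == c iff every set bit of c is also set in 1389; each of the 7 set bits of 1389 can independently be on or off in c.
count = 2^7 = 128

Answer: 128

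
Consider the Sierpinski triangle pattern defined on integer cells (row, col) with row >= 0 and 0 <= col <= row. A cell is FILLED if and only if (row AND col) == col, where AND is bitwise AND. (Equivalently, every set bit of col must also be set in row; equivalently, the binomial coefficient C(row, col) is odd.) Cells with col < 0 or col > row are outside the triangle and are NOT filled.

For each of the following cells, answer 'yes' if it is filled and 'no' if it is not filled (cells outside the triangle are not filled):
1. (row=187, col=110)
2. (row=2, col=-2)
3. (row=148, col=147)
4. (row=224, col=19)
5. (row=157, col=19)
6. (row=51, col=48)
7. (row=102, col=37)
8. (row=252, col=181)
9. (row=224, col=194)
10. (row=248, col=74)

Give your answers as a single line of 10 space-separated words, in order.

(187,110): row=0b10111011, col=0b1101110, row AND col = 0b101010 = 42; 42 != 110 -> empty
(2,-2): col outside [0, 2] -> not filled
(148,147): row=0b10010100, col=0b10010011, row AND col = 0b10010000 = 144; 144 != 147 -> empty
(224,19): row=0b11100000, col=0b10011, row AND col = 0b0 = 0; 0 != 19 -> empty
(157,19): row=0b10011101, col=0b10011, row AND col = 0b10001 = 17; 17 != 19 -> empty
(51,48): row=0b110011, col=0b110000, row AND col = 0b110000 = 48; 48 == 48 -> filled
(102,37): row=0b1100110, col=0b100101, row AND col = 0b100100 = 36; 36 != 37 -> empty
(252,181): row=0b11111100, col=0b10110101, row AND col = 0b10110100 = 180; 180 != 181 -> empty
(224,194): row=0b11100000, col=0b11000010, row AND col = 0b11000000 = 192; 192 != 194 -> empty
(248,74): row=0b11111000, col=0b1001010, row AND col = 0b1001000 = 72; 72 != 74 -> empty

Answer: no no no no no yes no no no no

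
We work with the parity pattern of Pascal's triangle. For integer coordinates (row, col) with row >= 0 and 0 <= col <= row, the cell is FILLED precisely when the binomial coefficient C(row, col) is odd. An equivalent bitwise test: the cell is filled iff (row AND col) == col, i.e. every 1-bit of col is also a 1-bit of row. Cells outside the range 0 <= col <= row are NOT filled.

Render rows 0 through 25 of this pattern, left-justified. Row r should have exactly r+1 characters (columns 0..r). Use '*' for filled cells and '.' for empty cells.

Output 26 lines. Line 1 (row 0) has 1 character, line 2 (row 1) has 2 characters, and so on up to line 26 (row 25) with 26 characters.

r0=0: *
r1=1: **
r2=10: *.*
r3=11: ****
r4=100: *...*
r5=101: **..**
r6=110: *.*.*.*
r7=111: ********
r8=1000: *.......*
r9=1001: **......**
r10=1010: *.*.....*.*
r11=1011: ****....****
r12=1100: *...*...*...*
r13=1101: **..**..**..**
r14=1110: *.*.*.*.*.*.*.*
r15=1111: ****************
r16=10000: *...............*
r17=10001: **..............**
r18=10010: *.*.............*.*
r19=10011: ****............****
r20=10100: *...*...........*...*
r21=10101: **..**..........**..**
r22=10110: *.*.*.*.........*.*.*.*
r23=10111: ********........********
r24=11000: *.......*.......*.......*
r25=11001: **......**......**......**

Answer: *
**
*.*
****
*...*
**..**
*.*.*.*
********
*.......*
**......**
*.*.....*.*
****....****
*...*...*...*
**..**..**..**
*.*.*.*.*.*.*.*
****************
*...............*
**..............**
*.*.............*.*
****............****
*...*...........*...*
**..**..........**..**
*.*.*.*.........*.*.*.*
********........********
*.......*.......*.......*
**......**......**......**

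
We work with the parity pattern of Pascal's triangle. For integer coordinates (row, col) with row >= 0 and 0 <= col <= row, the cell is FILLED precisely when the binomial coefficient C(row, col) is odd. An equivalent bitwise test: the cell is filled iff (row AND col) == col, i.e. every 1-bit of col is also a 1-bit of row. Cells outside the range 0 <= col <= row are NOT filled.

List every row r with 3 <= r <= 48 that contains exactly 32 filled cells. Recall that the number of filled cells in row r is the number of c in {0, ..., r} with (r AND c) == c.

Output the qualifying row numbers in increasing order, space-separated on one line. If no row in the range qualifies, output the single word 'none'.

Row r has 2^popcount(r) filled cells, so we need popcount(r) = log2(32) = 5.
Scan r = 3..48 and keep those with exactly 5 one-bits:
r=3=11 popcount=2 -> skip
r=4=100 popcount=1 -> skip
r=5=101 popcount=2 -> skip
r=6=110 popcount=2 -> skip
r=7=111 popcount=3 -> skip
r=8=1000 popcount=1 -> skip
r=9=1001 popcount=2 -> skip
r=10=1010 popcount=2 -> skip
r=11=1011 popcount=3 -> skip
r=12=1100 popcount=2 -> skip
r=13=1101 popcount=3 -> skip
r=14=1110 popcount=3 -> skip
r=15=1111 popcount=4 -> skip
r=16=10000 popcount=1 -> skip
r=17=10001 popcount=2 -> skip
r=18=10010 popcount=2 -> skip
r=19=10011 popcount=3 -> skip
r=20=10100 popcount=2 -> skip
r=21=10101 popcount=3 -> skip
r=22=10110 popcount=3 -> skip
r=23=10111 popcount=4 -> skip
r=24=11000 popcount=2 -> skip
r=25=11001 popcount=3 -> skip
r=26=11010 popcount=3 -> skip
r=27=11011 popcount=4 -> skip
r=28=11100 popcount=3 -> skip
r=29=11101 popcount=4 -> skip
r=30=11110 popcount=4 -> skip
r=31=11111 popcount=5 -> KEEP
r=32=100000 popcount=1 -> skip
r=33=100001 popcount=2 -> skip
r=34=100010 popcount=2 -> skip
r=35=100011 popcount=3 -> skip
r=36=100100 popcount=2 -> skip
r=37=100101 popcount=3 -> skip
r=38=100110 popcount=3 -> skip
r=39=100111 popcount=4 -> skip
r=40=101000 popcount=2 -> skip
r=41=101001 popcount=3 -> skip
r=42=101010 popcount=3 -> skip
r=43=101011 popcount=4 -> skip
r=44=101100 popcount=3 -> skip
r=45=101101 popcount=4 -> skip
r=46=101110 popcount=4 -> skip
r=47=101111 popcount=5 -> KEEP
r=48=110000 popcount=2 -> skip
Kept rows: 31 47

Answer: 31 47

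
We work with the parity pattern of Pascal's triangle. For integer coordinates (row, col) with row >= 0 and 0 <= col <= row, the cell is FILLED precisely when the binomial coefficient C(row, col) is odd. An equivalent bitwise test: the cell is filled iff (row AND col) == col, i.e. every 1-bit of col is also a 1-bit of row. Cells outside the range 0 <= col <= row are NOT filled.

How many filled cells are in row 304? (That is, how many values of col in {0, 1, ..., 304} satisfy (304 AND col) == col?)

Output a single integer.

304 in binary = 100110000
popcount(304) = number of 1-bits in 100110000 = 3
A col c satisfies (304 AND c) == c iff every set bit of c is also set in 304; each of the 3 set bits of 304 can independently be on or off in c.
count = 2^3 = 8

Answer: 8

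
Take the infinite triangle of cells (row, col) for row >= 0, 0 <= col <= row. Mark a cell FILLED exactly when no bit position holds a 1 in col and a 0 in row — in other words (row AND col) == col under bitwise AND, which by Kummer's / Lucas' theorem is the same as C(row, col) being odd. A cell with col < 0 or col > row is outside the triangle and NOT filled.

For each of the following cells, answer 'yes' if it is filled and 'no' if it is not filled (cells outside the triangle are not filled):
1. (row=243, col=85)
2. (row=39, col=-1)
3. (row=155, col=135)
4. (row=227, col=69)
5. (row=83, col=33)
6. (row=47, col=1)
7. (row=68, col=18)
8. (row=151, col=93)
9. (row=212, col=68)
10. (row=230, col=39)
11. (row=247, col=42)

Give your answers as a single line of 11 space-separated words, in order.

Answer: no no no no no yes no no yes no no

Derivation:
(243,85): row=0b11110011, col=0b1010101, row AND col = 0b1010001 = 81; 81 != 85 -> empty
(39,-1): col outside [0, 39] -> not filled
(155,135): row=0b10011011, col=0b10000111, row AND col = 0b10000011 = 131; 131 != 135 -> empty
(227,69): row=0b11100011, col=0b1000101, row AND col = 0b1000001 = 65; 65 != 69 -> empty
(83,33): row=0b1010011, col=0b100001, row AND col = 0b1 = 1; 1 != 33 -> empty
(47,1): row=0b101111, col=0b1, row AND col = 0b1 = 1; 1 == 1 -> filled
(68,18): row=0b1000100, col=0b10010, row AND col = 0b0 = 0; 0 != 18 -> empty
(151,93): row=0b10010111, col=0b1011101, row AND col = 0b10101 = 21; 21 != 93 -> empty
(212,68): row=0b11010100, col=0b1000100, row AND col = 0b1000100 = 68; 68 == 68 -> filled
(230,39): row=0b11100110, col=0b100111, row AND col = 0b100110 = 38; 38 != 39 -> empty
(247,42): row=0b11110111, col=0b101010, row AND col = 0b100010 = 34; 34 != 42 -> empty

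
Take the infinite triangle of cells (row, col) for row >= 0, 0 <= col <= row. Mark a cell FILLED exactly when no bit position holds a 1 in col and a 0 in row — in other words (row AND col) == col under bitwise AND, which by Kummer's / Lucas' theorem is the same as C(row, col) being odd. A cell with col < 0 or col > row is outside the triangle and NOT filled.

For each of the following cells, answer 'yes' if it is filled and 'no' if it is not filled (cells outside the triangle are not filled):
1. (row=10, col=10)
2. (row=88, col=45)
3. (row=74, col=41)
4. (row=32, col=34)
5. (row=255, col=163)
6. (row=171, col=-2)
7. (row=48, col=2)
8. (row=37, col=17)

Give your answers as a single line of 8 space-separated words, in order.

Answer: yes no no no yes no no no

Derivation:
(10,10): row=0b1010, col=0b1010, row AND col = 0b1010 = 10; 10 == 10 -> filled
(88,45): row=0b1011000, col=0b101101, row AND col = 0b1000 = 8; 8 != 45 -> empty
(74,41): row=0b1001010, col=0b101001, row AND col = 0b1000 = 8; 8 != 41 -> empty
(32,34): col outside [0, 32] -> not filled
(255,163): row=0b11111111, col=0b10100011, row AND col = 0b10100011 = 163; 163 == 163 -> filled
(171,-2): col outside [0, 171] -> not filled
(48,2): row=0b110000, col=0b10, row AND col = 0b0 = 0; 0 != 2 -> empty
(37,17): row=0b100101, col=0b10001, row AND col = 0b1 = 1; 1 != 17 -> empty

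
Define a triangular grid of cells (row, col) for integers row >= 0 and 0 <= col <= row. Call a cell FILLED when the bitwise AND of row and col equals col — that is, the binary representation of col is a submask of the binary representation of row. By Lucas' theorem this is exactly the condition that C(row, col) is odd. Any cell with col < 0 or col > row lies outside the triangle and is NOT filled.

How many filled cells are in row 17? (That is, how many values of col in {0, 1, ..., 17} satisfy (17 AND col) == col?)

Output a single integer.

Answer: 4

Derivation:
17 in binary = 10001
popcount(17) = number of 1-bits in 10001 = 2
A col c satisfies (17 AND c) == c iff every set bit of c is also set in 17; each of the 2 set bits of 17 can independently be on or off in c.
count = 2^2 = 4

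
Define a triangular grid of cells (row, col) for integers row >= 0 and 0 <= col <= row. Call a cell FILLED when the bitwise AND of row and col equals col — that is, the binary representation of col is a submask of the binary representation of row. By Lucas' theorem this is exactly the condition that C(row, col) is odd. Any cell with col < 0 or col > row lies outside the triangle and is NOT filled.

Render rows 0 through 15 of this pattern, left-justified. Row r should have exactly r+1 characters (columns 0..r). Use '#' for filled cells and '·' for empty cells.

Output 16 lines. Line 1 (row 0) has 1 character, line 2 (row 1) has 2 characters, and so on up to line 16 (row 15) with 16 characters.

r0=0: #
r1=1: ##
r2=10: #·#
r3=11: ####
r4=100: #···#
r5=101: ##··##
r6=110: #·#·#·#
r7=111: ########
r8=1000: #·······#
r9=1001: ##······##
r10=1010: #·#·····#·#
r11=1011: ####····####
r12=1100: #···#···#···#
r13=1101: ##··##··##··##
r14=1110: #·#·#·#·#·#·#·#
r15=1111: ################

Answer: #
##
#·#
####
#···#
##··##
#·#·#·#
########
#·······#
##······##
#·#·····#·#
####····####
#···#···#···#
##··##··##··##
#·#·#·#·#·#·#·#
################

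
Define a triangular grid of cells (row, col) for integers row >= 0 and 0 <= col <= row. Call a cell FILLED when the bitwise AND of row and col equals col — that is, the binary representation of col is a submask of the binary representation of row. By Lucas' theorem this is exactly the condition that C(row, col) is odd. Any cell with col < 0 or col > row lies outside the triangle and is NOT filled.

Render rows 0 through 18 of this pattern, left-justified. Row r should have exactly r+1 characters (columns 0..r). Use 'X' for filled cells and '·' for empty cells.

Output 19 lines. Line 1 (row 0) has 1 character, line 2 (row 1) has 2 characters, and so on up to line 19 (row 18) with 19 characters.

r0=0: X
r1=1: XX
r2=10: X·X
r3=11: XXXX
r4=100: X···X
r5=101: XX··XX
r6=110: X·X·X·X
r7=111: XXXXXXXX
r8=1000: X·······X
r9=1001: XX······XX
r10=1010: X·X·····X·X
r11=1011: XXXX····XXXX
r12=1100: X···X···X···X
r13=1101: XX··XX··XX··XX
r14=1110: X·X·X·X·X·X·X·X
r15=1111: XXXXXXXXXXXXXXXX
r16=10000: X···············X
r17=10001: XX··············XX
r18=10010: X·X·············X·X

Answer: X
XX
X·X
XXXX
X···X
XX··XX
X·X·X·X
XXXXXXXX
X·······X
XX······XX
X·X·····X·X
XXXX····XXXX
X···X···X···X
XX··XX··XX··XX
X·X·X·X·X·X·X·X
XXXXXXXXXXXXXXXX
X···············X
XX··············XX
X·X·············X·X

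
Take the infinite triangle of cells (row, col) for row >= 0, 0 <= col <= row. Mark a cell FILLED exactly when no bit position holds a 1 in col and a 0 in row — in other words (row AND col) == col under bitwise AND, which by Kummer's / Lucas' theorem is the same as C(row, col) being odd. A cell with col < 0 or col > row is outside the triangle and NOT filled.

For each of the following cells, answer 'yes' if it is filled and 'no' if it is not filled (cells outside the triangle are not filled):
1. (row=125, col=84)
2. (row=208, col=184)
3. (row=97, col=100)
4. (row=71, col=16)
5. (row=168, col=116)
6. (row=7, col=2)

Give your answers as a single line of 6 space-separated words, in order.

(125,84): row=0b1111101, col=0b1010100, row AND col = 0b1010100 = 84; 84 == 84 -> filled
(208,184): row=0b11010000, col=0b10111000, row AND col = 0b10010000 = 144; 144 != 184 -> empty
(97,100): col outside [0, 97] -> not filled
(71,16): row=0b1000111, col=0b10000, row AND col = 0b0 = 0; 0 != 16 -> empty
(168,116): row=0b10101000, col=0b1110100, row AND col = 0b100000 = 32; 32 != 116 -> empty
(7,2): row=0b111, col=0b10, row AND col = 0b10 = 2; 2 == 2 -> filled

Answer: yes no no no no yes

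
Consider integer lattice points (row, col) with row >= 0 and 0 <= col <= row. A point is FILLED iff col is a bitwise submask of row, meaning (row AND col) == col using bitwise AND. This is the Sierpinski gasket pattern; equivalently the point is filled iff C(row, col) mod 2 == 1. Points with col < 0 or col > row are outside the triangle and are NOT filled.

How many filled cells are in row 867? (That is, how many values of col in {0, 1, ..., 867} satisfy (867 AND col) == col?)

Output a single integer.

Answer: 64

Derivation:
867 in binary = 1101100011
popcount(867) = number of 1-bits in 1101100011 = 6
A col c satisfies (867 AND c) == c iff every set bit of c is also set in 867; each of the 6 set bits of 867 can independently be on or off in c.
count = 2^6 = 64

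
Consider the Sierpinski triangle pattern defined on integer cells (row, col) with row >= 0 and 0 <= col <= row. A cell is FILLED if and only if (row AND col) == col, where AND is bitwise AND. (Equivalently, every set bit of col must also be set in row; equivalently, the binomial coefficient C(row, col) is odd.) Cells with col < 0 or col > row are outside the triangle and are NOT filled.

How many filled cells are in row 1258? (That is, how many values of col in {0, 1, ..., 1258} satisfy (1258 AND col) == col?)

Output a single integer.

1258 in binary = 10011101010
popcount(1258) = number of 1-bits in 10011101010 = 6
A col c satisfies (1258 AND c) == c iff every set bit of c is also set in 1258; each of the 6 set bits of 1258 can independently be on or off in c.
count = 2^6 = 64

Answer: 64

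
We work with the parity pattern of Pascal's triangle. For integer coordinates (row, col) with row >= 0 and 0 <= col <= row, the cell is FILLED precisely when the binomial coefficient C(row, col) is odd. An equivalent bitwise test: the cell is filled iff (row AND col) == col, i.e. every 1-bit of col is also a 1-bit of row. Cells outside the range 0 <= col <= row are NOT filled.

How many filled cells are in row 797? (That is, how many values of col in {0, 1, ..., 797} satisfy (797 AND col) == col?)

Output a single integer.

Answer: 64

Derivation:
797 in binary = 1100011101
popcount(797) = number of 1-bits in 1100011101 = 6
A col c satisfies (797 AND c) == c iff every set bit of c is also set in 797; each of the 6 set bits of 797 can independently be on or off in c.
count = 2^6 = 64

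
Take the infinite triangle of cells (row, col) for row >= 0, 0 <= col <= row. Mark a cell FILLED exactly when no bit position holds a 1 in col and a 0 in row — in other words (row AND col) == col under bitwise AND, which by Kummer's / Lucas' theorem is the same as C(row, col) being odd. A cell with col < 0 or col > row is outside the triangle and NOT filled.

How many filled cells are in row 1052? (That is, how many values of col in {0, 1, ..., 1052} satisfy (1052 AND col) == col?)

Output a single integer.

1052 in binary = 10000011100
popcount(1052) = number of 1-bits in 10000011100 = 4
A col c satisfies (1052 AND c) == c iff every set bit of c is also set in 1052; each of the 4 set bits of 1052 can independently be on or off in c.
count = 2^4 = 16

Answer: 16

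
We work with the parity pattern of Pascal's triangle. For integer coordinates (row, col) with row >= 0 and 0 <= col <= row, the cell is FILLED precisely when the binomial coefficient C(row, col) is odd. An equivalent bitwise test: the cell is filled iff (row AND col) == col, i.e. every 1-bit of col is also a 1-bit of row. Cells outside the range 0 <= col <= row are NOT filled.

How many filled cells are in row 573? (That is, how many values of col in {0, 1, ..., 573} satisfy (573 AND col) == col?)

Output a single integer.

573 in binary = 1000111101
popcount(573) = number of 1-bits in 1000111101 = 6
A col c satisfies (573 AND c) == c iff every set bit of c is also set in 573; each of the 6 set bits of 573 can independently be on or off in c.
count = 2^6 = 64

Answer: 64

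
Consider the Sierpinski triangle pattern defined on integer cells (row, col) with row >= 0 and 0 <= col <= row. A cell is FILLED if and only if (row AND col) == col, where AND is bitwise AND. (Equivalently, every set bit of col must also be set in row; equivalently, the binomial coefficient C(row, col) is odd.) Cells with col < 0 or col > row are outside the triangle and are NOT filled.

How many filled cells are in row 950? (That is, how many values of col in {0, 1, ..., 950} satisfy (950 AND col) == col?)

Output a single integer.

Answer: 128

Derivation:
950 in binary = 1110110110
popcount(950) = number of 1-bits in 1110110110 = 7
A col c satisfies (950 AND c) == c iff every set bit of c is also set in 950; each of the 7 set bits of 950 can independently be on or off in c.
count = 2^7 = 128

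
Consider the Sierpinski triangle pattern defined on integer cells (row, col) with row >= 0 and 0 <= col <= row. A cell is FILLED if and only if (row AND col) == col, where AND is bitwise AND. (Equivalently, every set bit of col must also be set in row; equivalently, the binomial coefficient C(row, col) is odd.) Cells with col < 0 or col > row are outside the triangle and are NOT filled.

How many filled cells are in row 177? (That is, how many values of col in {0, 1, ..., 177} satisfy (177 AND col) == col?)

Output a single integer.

Answer: 16

Derivation:
177 in binary = 10110001
popcount(177) = number of 1-bits in 10110001 = 4
A col c satisfies (177 AND c) == c iff every set bit of c is also set in 177; each of the 4 set bits of 177 can independently be on or off in c.
count = 2^4 = 16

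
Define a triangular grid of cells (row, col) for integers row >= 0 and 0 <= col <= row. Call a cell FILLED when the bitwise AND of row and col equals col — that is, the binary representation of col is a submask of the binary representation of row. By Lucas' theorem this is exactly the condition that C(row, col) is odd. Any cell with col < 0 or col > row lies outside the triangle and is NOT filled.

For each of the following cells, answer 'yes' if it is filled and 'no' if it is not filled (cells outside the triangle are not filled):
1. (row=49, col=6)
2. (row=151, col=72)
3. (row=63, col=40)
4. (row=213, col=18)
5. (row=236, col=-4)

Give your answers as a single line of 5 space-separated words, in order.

Answer: no no yes no no

Derivation:
(49,6): row=0b110001, col=0b110, row AND col = 0b0 = 0; 0 != 6 -> empty
(151,72): row=0b10010111, col=0b1001000, row AND col = 0b0 = 0; 0 != 72 -> empty
(63,40): row=0b111111, col=0b101000, row AND col = 0b101000 = 40; 40 == 40 -> filled
(213,18): row=0b11010101, col=0b10010, row AND col = 0b10000 = 16; 16 != 18 -> empty
(236,-4): col outside [0, 236] -> not filled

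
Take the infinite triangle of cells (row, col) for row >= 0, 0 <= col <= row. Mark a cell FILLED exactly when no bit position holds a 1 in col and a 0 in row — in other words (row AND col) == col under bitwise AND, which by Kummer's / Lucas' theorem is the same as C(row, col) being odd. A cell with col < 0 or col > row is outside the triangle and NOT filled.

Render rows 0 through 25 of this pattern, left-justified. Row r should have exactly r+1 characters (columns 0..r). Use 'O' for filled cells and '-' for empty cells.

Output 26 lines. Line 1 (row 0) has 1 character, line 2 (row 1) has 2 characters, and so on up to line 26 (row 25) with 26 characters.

Answer: O
OO
O-O
OOOO
O---O
OO--OO
O-O-O-O
OOOOOOOO
O-------O
OO------OO
O-O-----O-O
OOOO----OOOO
O---O---O---O
OO--OO--OO--OO
O-O-O-O-O-O-O-O
OOOOOOOOOOOOOOOO
O---------------O
OO--------------OO
O-O-------------O-O
OOOO------------OOOO
O---O-----------O---O
OO--OO----------OO--OO
O-O-O-O---------O-O-O-O
OOOOOOOO--------OOOOOOOO
O-------O-------O-------O
OO------OO------OO------OO

Derivation:
r0=0: O
r1=1: OO
r2=10: O-O
r3=11: OOOO
r4=100: O---O
r5=101: OO--OO
r6=110: O-O-O-O
r7=111: OOOOOOOO
r8=1000: O-------O
r9=1001: OO------OO
r10=1010: O-O-----O-O
r11=1011: OOOO----OOOO
r12=1100: O---O---O---O
r13=1101: OO--OO--OO--OO
r14=1110: O-O-O-O-O-O-O-O
r15=1111: OOOOOOOOOOOOOOOO
r16=10000: O---------------O
r17=10001: OO--------------OO
r18=10010: O-O-------------O-O
r19=10011: OOOO------------OOOO
r20=10100: O---O-----------O---O
r21=10101: OO--OO----------OO--OO
r22=10110: O-O-O-O---------O-O-O-O
r23=10111: OOOOOOOO--------OOOOOOOO
r24=11000: O-------O-------O-------O
r25=11001: OO------OO------OO------OO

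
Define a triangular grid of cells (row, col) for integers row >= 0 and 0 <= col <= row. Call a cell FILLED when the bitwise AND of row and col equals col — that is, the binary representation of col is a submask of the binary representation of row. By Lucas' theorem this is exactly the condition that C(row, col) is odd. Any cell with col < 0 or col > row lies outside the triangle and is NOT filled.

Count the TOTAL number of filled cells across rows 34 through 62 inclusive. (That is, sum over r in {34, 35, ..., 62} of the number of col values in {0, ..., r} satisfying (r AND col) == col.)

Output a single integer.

r34=100010 pc2: +4 =4
r35=100011 pc3: +8 =12
r36=100100 pc2: +4 =16
r37=100101 pc3: +8 =24
r38=100110 pc3: +8 =32
r39=100111 pc4: +16 =48
r40=101000 pc2: +4 =52
r41=101001 pc3: +8 =60
r42=101010 pc3: +8 =68
r43=101011 pc4: +16 =84
r44=101100 pc3: +8 =92
r45=101101 pc4: +16 =108
r46=101110 pc4: +16 =124
r47=101111 pc5: +32 =156
r48=110000 pc2: +4 =160
r49=110001 pc3: +8 =168
r50=110010 pc3: +8 =176
r51=110011 pc4: +16 =192
r52=110100 pc3: +8 =200
r53=110101 pc4: +16 =216
r54=110110 pc4: +16 =232
r55=110111 pc5: +32 =264
r56=111000 pc3: +8 =272
r57=111001 pc4: +16 =288
r58=111010 pc4: +16 =304
r59=111011 pc5: +32 =336
r60=111100 pc4: +16 =352
r61=111101 pc5: +32 =384
r62=111110 pc5: +32 =416

Answer: 416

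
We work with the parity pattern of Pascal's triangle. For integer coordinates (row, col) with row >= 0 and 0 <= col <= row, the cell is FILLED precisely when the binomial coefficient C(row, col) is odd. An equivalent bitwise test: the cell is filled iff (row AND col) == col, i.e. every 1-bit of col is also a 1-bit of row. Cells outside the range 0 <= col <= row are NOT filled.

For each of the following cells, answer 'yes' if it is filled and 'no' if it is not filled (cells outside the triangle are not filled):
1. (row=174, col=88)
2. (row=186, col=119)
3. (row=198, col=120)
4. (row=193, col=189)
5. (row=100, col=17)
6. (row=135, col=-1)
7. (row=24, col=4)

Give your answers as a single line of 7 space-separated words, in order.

(174,88): row=0b10101110, col=0b1011000, row AND col = 0b1000 = 8; 8 != 88 -> empty
(186,119): row=0b10111010, col=0b1110111, row AND col = 0b110010 = 50; 50 != 119 -> empty
(198,120): row=0b11000110, col=0b1111000, row AND col = 0b1000000 = 64; 64 != 120 -> empty
(193,189): row=0b11000001, col=0b10111101, row AND col = 0b10000001 = 129; 129 != 189 -> empty
(100,17): row=0b1100100, col=0b10001, row AND col = 0b0 = 0; 0 != 17 -> empty
(135,-1): col outside [0, 135] -> not filled
(24,4): row=0b11000, col=0b100, row AND col = 0b0 = 0; 0 != 4 -> empty

Answer: no no no no no no no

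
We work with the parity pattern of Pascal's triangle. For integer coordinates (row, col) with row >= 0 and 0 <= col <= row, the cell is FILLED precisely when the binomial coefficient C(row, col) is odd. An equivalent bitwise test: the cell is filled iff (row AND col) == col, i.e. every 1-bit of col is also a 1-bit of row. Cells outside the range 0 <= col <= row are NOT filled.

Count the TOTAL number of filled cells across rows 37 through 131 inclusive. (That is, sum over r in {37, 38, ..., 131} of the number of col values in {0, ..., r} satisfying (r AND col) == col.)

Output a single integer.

Answer: 1940

Derivation:
r37=100101 pc3: +8 =8
r38=100110 pc3: +8 =16
r39=100111 pc4: +16 =32
r40=101000 pc2: +4 =36
r41=101001 pc3: +8 =44
r42=101010 pc3: +8 =52
r43=101011 pc4: +16 =68
r44=101100 pc3: +8 =76
r45=101101 pc4: +16 =92
r46=101110 pc4: +16 =108
r47=101111 pc5: +32 =140
r48=110000 pc2: +4 =144
r49=110001 pc3: +8 =152
r50=110010 pc3: +8 =160
r51=110011 pc4: +16 =176
r52=110100 pc3: +8 =184
r53=110101 pc4: +16 =200
r54=110110 pc4: +16 =216
r55=110111 pc5: +32 =248
r56=111000 pc3: +8 =256
r57=111001 pc4: +16 =272
r58=111010 pc4: +16 =288
r59=111011 pc5: +32 =320
r60=111100 pc4: +16 =336
r61=111101 pc5: +32 =368
r62=111110 pc5: +32 =400
r63=111111 pc6: +64 =464
r64=1000000 pc1: +2 =466
r65=1000001 pc2: +4 =470
r66=1000010 pc2: +4 =474
r67=1000011 pc3: +8 =482
r68=1000100 pc2: +4 =486
r69=1000101 pc3: +8 =494
r70=1000110 pc3: +8 =502
r71=1000111 pc4: +16 =518
r72=1001000 pc2: +4 =522
r73=1001001 pc3: +8 =530
r74=1001010 pc3: +8 =538
r75=1001011 pc4: +16 =554
r76=1001100 pc3: +8 =562
r77=1001101 pc4: +16 =578
r78=1001110 pc4: +16 =594
r79=1001111 pc5: +32 =626
r80=1010000 pc2: +4 =630
r81=1010001 pc3: +8 =638
r82=1010010 pc3: +8 =646
r83=1010011 pc4: +16 =662
r84=1010100 pc3: +8 =670
r85=1010101 pc4: +16 =686
r86=1010110 pc4: +16 =702
r87=1010111 pc5: +32 =734
r88=1011000 pc3: +8 =742
r89=1011001 pc4: +16 =758
r90=1011010 pc4: +16 =774
r91=1011011 pc5: +32 =806
r92=1011100 pc4: +16 =822
r93=1011101 pc5: +32 =854
r94=1011110 pc5: +32 =886
r95=1011111 pc6: +64 =950
r96=1100000 pc2: +4 =954
r97=1100001 pc3: +8 =962
r98=1100010 pc3: +8 =970
r99=1100011 pc4: +16 =986
r100=1100100 pc3: +8 =994
r101=1100101 pc4: +16 =1010
r102=1100110 pc4: +16 =1026
r103=1100111 pc5: +32 =1058
r104=1101000 pc3: +8 =1066
r105=1101001 pc4: +16 =1082
r106=1101010 pc4: +16 =1098
r107=1101011 pc5: +32 =1130
r108=1101100 pc4: +16 =1146
r109=1101101 pc5: +32 =1178
r110=1101110 pc5: +32 =1210
r111=1101111 pc6: +64 =1274
r112=1110000 pc3: +8 =1282
r113=1110001 pc4: +16 =1298
r114=1110010 pc4: +16 =1314
r115=1110011 pc5: +32 =1346
r116=1110100 pc4: +16 =1362
r117=1110101 pc5: +32 =1394
r118=1110110 pc5: +32 =1426
r119=1110111 pc6: +64 =1490
r120=1111000 pc4: +16 =1506
r121=1111001 pc5: +32 =1538
r122=1111010 pc5: +32 =1570
r123=1111011 pc6: +64 =1634
r124=1111100 pc5: +32 =1666
r125=1111101 pc6: +64 =1730
r126=1111110 pc6: +64 =1794
r127=1111111 pc7: +128 =1922
r128=10000000 pc1: +2 =1924
r129=10000001 pc2: +4 =1928
r130=10000010 pc2: +4 =1932
r131=10000011 pc3: +8 =1940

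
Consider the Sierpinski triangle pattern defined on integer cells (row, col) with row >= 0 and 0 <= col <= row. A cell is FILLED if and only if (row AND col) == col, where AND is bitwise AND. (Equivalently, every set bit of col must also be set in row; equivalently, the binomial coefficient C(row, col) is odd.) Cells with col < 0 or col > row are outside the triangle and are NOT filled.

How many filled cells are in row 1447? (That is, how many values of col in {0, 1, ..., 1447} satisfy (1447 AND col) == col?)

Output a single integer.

Answer: 128

Derivation:
1447 in binary = 10110100111
popcount(1447) = number of 1-bits in 10110100111 = 7
A col c satisfies (1447 AND c) == c iff every set bit of c is also set in 1447; each of the 7 set bits of 1447 can independently be on or off in c.
count = 2^7 = 128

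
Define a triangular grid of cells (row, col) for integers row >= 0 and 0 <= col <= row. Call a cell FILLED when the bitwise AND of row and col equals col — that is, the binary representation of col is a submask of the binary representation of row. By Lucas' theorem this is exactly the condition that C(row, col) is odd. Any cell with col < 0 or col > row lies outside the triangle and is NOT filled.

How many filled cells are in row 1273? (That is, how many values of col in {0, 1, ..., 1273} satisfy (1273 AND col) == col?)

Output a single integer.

1273 in binary = 10011111001
popcount(1273) = number of 1-bits in 10011111001 = 7
A col c satisfies (1273 AND c) == c iff every set bit of c is also set in 1273; each of the 7 set bits of 1273 can independently be on or off in c.
count = 2^7 = 128

Answer: 128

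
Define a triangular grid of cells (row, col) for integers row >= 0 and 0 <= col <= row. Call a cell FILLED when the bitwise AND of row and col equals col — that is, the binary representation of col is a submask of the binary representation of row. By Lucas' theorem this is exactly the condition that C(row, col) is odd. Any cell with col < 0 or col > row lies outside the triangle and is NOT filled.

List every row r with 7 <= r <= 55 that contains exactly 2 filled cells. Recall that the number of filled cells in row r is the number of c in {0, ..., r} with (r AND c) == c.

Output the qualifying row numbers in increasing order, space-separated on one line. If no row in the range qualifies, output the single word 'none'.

Row r has 2^popcount(r) filled cells, so we need popcount(r) = log2(2) = 1.
Scan r = 7..55 and keep those with exactly 1 one-bits:
r=7=111 popcount=3 -> skip
r=8=1000 popcount=1 -> KEEP
r=9=1001 popcount=2 -> skip
r=10=1010 popcount=2 -> skip
r=11=1011 popcount=3 -> skip
r=12=1100 popcount=2 -> skip
r=13=1101 popcount=3 -> skip
r=14=1110 popcount=3 -> skip
r=15=1111 popcount=4 -> skip
r=16=10000 popcount=1 -> KEEP
r=17=10001 popcount=2 -> skip
r=18=10010 popcount=2 -> skip
r=19=10011 popcount=3 -> skip
r=20=10100 popcount=2 -> skip
r=21=10101 popcount=3 -> skip
r=22=10110 popcount=3 -> skip
r=23=10111 popcount=4 -> skip
r=24=11000 popcount=2 -> skip
r=25=11001 popcount=3 -> skip
r=26=11010 popcount=3 -> skip
r=27=11011 popcount=4 -> skip
r=28=11100 popcount=3 -> skip
r=29=11101 popcount=4 -> skip
r=30=11110 popcount=4 -> skip
r=31=11111 popcount=5 -> skip
r=32=100000 popcount=1 -> KEEP
r=33=100001 popcount=2 -> skip
r=34=100010 popcount=2 -> skip
r=35=100011 popcount=3 -> skip
r=36=100100 popcount=2 -> skip
r=37=100101 popcount=3 -> skip
r=38=100110 popcount=3 -> skip
r=39=100111 popcount=4 -> skip
r=40=101000 popcount=2 -> skip
r=41=101001 popcount=3 -> skip
r=42=101010 popcount=3 -> skip
r=43=101011 popcount=4 -> skip
r=44=101100 popcount=3 -> skip
r=45=101101 popcount=4 -> skip
r=46=101110 popcount=4 -> skip
r=47=101111 popcount=5 -> skip
r=48=110000 popcount=2 -> skip
r=49=110001 popcount=3 -> skip
r=50=110010 popcount=3 -> skip
r=51=110011 popcount=4 -> skip
r=52=110100 popcount=3 -> skip
r=53=110101 popcount=4 -> skip
r=54=110110 popcount=4 -> skip
r=55=110111 popcount=5 -> skip
Kept rows: 8 16 32

Answer: 8 16 32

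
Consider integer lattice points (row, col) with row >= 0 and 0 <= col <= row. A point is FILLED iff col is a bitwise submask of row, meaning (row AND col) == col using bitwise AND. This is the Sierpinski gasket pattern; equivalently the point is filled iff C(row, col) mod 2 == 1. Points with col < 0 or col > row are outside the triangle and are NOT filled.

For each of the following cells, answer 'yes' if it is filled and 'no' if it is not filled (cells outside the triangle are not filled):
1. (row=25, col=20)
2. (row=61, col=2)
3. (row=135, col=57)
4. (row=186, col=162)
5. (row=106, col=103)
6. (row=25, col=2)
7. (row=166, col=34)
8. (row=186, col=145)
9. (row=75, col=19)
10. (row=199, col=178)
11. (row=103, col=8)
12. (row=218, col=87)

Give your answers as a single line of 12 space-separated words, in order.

(25,20): row=0b11001, col=0b10100, row AND col = 0b10000 = 16; 16 != 20 -> empty
(61,2): row=0b111101, col=0b10, row AND col = 0b0 = 0; 0 != 2 -> empty
(135,57): row=0b10000111, col=0b111001, row AND col = 0b1 = 1; 1 != 57 -> empty
(186,162): row=0b10111010, col=0b10100010, row AND col = 0b10100010 = 162; 162 == 162 -> filled
(106,103): row=0b1101010, col=0b1100111, row AND col = 0b1100010 = 98; 98 != 103 -> empty
(25,2): row=0b11001, col=0b10, row AND col = 0b0 = 0; 0 != 2 -> empty
(166,34): row=0b10100110, col=0b100010, row AND col = 0b100010 = 34; 34 == 34 -> filled
(186,145): row=0b10111010, col=0b10010001, row AND col = 0b10010000 = 144; 144 != 145 -> empty
(75,19): row=0b1001011, col=0b10011, row AND col = 0b11 = 3; 3 != 19 -> empty
(199,178): row=0b11000111, col=0b10110010, row AND col = 0b10000010 = 130; 130 != 178 -> empty
(103,8): row=0b1100111, col=0b1000, row AND col = 0b0 = 0; 0 != 8 -> empty
(218,87): row=0b11011010, col=0b1010111, row AND col = 0b1010010 = 82; 82 != 87 -> empty

Answer: no no no yes no no yes no no no no no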